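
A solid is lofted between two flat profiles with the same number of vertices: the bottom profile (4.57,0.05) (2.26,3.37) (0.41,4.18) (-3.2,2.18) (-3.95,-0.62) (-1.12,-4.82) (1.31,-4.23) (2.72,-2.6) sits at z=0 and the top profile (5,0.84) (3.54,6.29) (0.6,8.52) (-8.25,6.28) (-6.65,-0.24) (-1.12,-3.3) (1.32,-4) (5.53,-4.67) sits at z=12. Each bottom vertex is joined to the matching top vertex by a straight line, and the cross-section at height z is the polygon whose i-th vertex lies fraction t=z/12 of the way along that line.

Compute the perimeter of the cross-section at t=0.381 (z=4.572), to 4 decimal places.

Perimeter at t=0.381: 31.6985

Cross-section at t=0.381: each vertex is (1-t)·p0[i] + t·p1[i].
  v1: (1-0.381)·(4.57,0.05) + 0.381·(5,0.84) = (4.7338,0.3510)
  v2: (1-0.381)·(2.26,3.37) + 0.381·(3.54,6.29) = (2.7477,4.4825)
  v3: (1-0.381)·(0.41,4.18) + 0.381·(0.6,8.52) = (0.4824,5.8335)
  v4: (1-0.381)·(-3.2,2.18) + 0.381·(-8.25,6.28) = (-5.1241,3.7421)
  v5: (1-0.381)·(-3.95,-0.62) + 0.381·(-6.65,-0.24) = (-4.9787,-0.4752)
  v6: (1-0.381)·(-1.12,-4.82) + 0.381·(-1.12,-3.3) = (-1.1200,-4.2409)
  v7: (1-0.381)·(1.31,-4.23) + 0.381·(1.32,-4) = (1.3138,-4.1424)
  v8: (1-0.381)·(2.72,-2.6) + 0.381·(5.53,-4.67) = (3.7906,-3.3887)
Perimeter = Σ |v_{i+1} − v_i|:
  edge 1→2: √(-1.9862² + 4.1315²) = 4.5841 (running 4.5841)
  edge 2→3: √(-2.2653² + 1.3510²) = 2.6376 (running 7.2217)
  edge 3→4: √(-5.6064² + -2.0914²) = 5.9838 (running 13.2055)
  edge 4→5: √(0.1454² + -4.2173²) = 4.2198 (running 17.4254)
  edge 5→6: √(3.8587² + -3.7657²) = 5.3916 (running 22.8170)
  edge 6→7: √(2.4338² + 0.0985²) = 2.4358 (running 25.2528)
  edge 7→8: √(2.4768² + 0.7537²) = 2.5889 (running 27.8418)
  edge 8→1: √(0.9432² + 3.7397²) = 3.8568 (running 31.6985)
Perimeter = 31.6985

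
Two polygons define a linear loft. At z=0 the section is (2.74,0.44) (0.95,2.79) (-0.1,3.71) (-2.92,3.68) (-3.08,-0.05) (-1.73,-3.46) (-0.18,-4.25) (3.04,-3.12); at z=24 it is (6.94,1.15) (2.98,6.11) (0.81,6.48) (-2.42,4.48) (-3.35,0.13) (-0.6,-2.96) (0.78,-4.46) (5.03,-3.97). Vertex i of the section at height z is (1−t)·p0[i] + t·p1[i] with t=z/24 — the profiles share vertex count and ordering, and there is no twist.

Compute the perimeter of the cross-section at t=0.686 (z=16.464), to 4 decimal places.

Cross-section at t=0.686: each vertex is (1-t)·p0[i] + t·p1[i].
  v1: (1-0.686)·(2.74,0.44) + 0.686·(6.94,1.15) = (5.6212,0.9271)
  v2: (1-0.686)·(0.95,2.79) + 0.686·(2.98,6.11) = (2.3426,5.0675)
  v3: (1-0.686)·(-0.1,3.71) + 0.686·(0.81,6.48) = (0.5243,5.6102)
  v4: (1-0.686)·(-2.92,3.68) + 0.686·(-2.42,4.48) = (-2.5770,4.2288)
  v5: (1-0.686)·(-3.08,-0.05) + 0.686·(-3.35,0.13) = (-3.2652,0.0735)
  v6: (1-0.686)·(-1.73,-3.46) + 0.686·(-0.6,-2.96) = (-0.9548,-3.1170)
  v7: (1-0.686)·(-0.18,-4.25) + 0.686·(0.78,-4.46) = (0.4786,-4.3941)
  v8: (1-0.686)·(3.04,-3.12) + 0.686·(5.03,-3.97) = (4.4051,-3.7031)
Perimeter = Σ |v_{i+1} − v_i|:
  edge 1→2: √(-3.2786² + 4.1405²) = 5.2814 (running 5.2814)
  edge 2→3: √(-1.8183² + 0.5427²) = 1.8976 (running 7.1789)
  edge 3→4: √(-3.1013² + -1.3814²) = 3.3950 (running 10.5740)
  edge 4→5: √(-0.6882² + -4.1553²) = 4.2119 (running 14.7859)
  edge 5→6: √(2.3104² + -3.1905²) = 3.9392 (running 18.7251)
  edge 6→7: √(1.4334² + -1.2771²) = 1.9198 (running 20.6448)
  edge 7→8: √(3.9266² + 0.6910²) = 3.9869 (running 24.6317)
  edge 8→1: √(1.2161² + 4.6302²) = 4.7872 (running 29.4189)
Perimeter = 29.4189

Perimeter at t=0.686: 29.4189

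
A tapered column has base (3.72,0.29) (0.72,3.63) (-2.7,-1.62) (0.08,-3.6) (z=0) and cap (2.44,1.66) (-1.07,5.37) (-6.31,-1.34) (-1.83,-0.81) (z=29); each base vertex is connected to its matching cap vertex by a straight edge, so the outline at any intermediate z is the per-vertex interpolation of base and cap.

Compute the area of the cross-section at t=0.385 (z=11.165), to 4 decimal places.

Cross-section at t=0.385: each vertex is (1-t)·p0[i] + t·p1[i].
  v1: (1-0.385)·(3.72,0.29) + 0.385·(2.44,1.66) = (3.2272,0.8175)
  v2: (1-0.385)·(0.72,3.63) + 0.385·(-1.07,5.37) = (0.0308,4.2999)
  v3: (1-0.385)·(-2.7,-1.62) + 0.385·(-6.31,-1.34) = (-4.0899,-1.5122)
  v4: (1-0.385)·(0.08,-3.6) + 0.385·(-1.83,-0.81) = (-0.6553,-2.5259)
Shoelace sum Σ(x_i·y_{i+1} − x_{i+1}·y_i):
  i=1: 3.2272·4.2999 − 0.0308·0.8175 = +13.8514 (running +13.8514)
  i=2: 0.0308·-1.5122 − -4.0899·4.2999 = +17.5393 (running +31.3907)
  i=3: -4.0899·-2.5259 − -0.6553·-1.5122 = +9.3393 (running +40.7300)
  i=4: -0.6553·0.8175 − 3.2272·-2.5259 = +7.6157 (running +48.3457)
Area = |Σ|/2 = |48.3457|/2 = 24.1729

Area at t=0.385: 24.1729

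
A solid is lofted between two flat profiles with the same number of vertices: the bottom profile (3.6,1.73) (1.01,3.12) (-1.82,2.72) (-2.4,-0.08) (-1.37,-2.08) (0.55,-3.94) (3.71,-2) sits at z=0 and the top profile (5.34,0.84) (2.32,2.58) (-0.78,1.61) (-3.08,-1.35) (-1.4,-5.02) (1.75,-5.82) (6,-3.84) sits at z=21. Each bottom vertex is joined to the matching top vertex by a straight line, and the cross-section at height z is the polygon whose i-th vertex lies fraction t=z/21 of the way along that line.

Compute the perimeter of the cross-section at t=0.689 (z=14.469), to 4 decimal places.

Perimeter at t=0.689: 25.0964

Cross-section at t=0.689: each vertex is (1-t)·p0[i] + t·p1[i].
  v1: (1-0.689)·(3.6,1.73) + 0.689·(5.34,0.84) = (4.7989,1.1168)
  v2: (1-0.689)·(1.01,3.12) + 0.689·(2.32,2.58) = (1.9126,2.7479)
  v3: (1-0.689)·(-1.82,2.72) + 0.689·(-0.78,1.61) = (-1.1034,1.9552)
  v4: (1-0.689)·(-2.4,-0.08) + 0.689·(-3.08,-1.35) = (-2.8685,-0.9550)
  v5: (1-0.689)·(-1.37,-2.08) + 0.689·(-1.4,-5.02) = (-1.3907,-4.1057)
  v6: (1-0.689)·(0.55,-3.94) + 0.689·(1.75,-5.82) = (1.3768,-5.2353)
  v7: (1-0.689)·(3.71,-2) + 0.689·(6,-3.84) = (5.2878,-3.2678)
Perimeter = Σ |v_{i+1} − v_i|:
  edge 1→2: √(-2.8863² + 1.6312²) = 3.3153 (running 3.3153)
  edge 2→3: √(-3.0160² + -0.7927²) = 3.1185 (running 6.4338)
  edge 3→4: √(-1.7651² + -2.9102²) = 3.4037 (running 9.8374)
  edge 4→5: √(1.4778² + -3.1506²) = 3.4800 (running 13.3175)
  edge 5→6: √(2.7675² + -1.1297²) = 2.9892 (running 16.3066)
  edge 6→7: √(3.9110² + 1.9676²) = 4.3780 (running 20.6847)
  edge 7→1: √(-0.4889² + 4.3845²) = 4.4117 (running 25.0964)
Perimeter = 25.0964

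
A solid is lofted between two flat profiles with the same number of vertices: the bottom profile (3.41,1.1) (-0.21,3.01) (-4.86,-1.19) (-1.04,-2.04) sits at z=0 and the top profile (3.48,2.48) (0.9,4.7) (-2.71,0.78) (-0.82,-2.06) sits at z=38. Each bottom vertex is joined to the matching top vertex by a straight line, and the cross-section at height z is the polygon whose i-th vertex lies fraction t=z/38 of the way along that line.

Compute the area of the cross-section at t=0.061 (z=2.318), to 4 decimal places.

Area at t=0.061: 19.9895

Cross-section at t=0.061: each vertex is (1-t)·p0[i] + t·p1[i].
  v1: (1-0.061)·(3.41,1.1) + 0.061·(3.48,2.48) = (3.4143,1.1842)
  v2: (1-0.061)·(-0.21,3.01) + 0.061·(0.9,4.7) = (-0.1423,3.1131)
  v3: (1-0.061)·(-4.86,-1.19) + 0.061·(-2.71,0.78) = (-4.7289,-1.0698)
  v4: (1-0.061)·(-1.04,-2.04) + 0.061·(-0.82,-2.06) = (-1.0266,-2.0412)
Shoelace sum Σ(x_i·y_{i+1} − x_{i+1}·y_i):
  i=1: 3.4143·3.1131 − -0.1423·1.1842 = +10.7974 (running +10.7974)
  i=2: -0.1423·-1.0698 − -4.7289·3.1131 = +14.8736 (running +25.6710)
  i=3: -4.7289·-2.0412 − -1.0266·-1.0698 = +8.5544 (running +34.2253)
  i=4: -1.0266·1.1842 − 3.4143·-2.0412 = +5.7536 (running +39.9790)
Area = |Σ|/2 = |39.9790|/2 = 19.9895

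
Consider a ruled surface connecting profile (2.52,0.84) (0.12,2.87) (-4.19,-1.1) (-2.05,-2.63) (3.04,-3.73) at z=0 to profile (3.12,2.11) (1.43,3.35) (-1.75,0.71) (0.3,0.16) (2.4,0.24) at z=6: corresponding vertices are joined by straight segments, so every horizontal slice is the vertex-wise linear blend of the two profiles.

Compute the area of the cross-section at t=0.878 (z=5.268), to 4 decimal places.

Cross-section at t=0.878: each vertex is (1-t)·p0[i] + t·p1[i].
  v1: (1-0.878)·(2.52,0.84) + 0.878·(3.12,2.11) = (3.0468,1.9551)
  v2: (1-0.878)·(0.12,2.87) + 0.878·(1.43,3.35) = (1.2702,3.2914)
  v3: (1-0.878)·(-4.19,-1.1) + 0.878·(-1.75,0.71) = (-2.0477,0.4892)
  v4: (1-0.878)·(-2.05,-2.63) + 0.878·(0.3,0.16) = (0.0133,-0.1804)
  v5: (1-0.878)·(3.04,-3.73) + 0.878·(2.4,0.24) = (2.4781,-0.2443)
Shoelace sum Σ(x_i·y_{i+1} − x_{i+1}·y_i):
  i=1: 3.0468·3.2914 − 1.2702·1.9551 = +7.5451 (running +7.5451)
  i=2: 1.2702·0.4892 − -2.0477·3.2914 = +7.3612 (running +14.9062)
  i=3: -2.0477·-0.1804 − 0.0133·0.4892 = +0.3629 (running +15.2691)
  i=4: 0.0133·-0.2443 − 2.4781·-0.1804 = +0.4437 (running +15.7128)
  i=5: 2.4781·1.9551 − 3.0468·-0.2443 = +5.5893 (running +21.3021)
Area = |Σ|/2 = |21.3021|/2 = 10.6510

Area at t=0.878: 10.6510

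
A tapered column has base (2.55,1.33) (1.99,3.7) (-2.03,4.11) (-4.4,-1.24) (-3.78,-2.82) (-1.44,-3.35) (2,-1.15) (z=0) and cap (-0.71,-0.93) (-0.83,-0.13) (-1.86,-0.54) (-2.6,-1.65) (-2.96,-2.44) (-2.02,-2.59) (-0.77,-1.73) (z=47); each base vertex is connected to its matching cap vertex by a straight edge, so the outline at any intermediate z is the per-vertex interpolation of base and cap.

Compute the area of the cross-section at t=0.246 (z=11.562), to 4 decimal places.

Area at t=0.246: 25.0200

Cross-section at t=0.246: each vertex is (1-t)·p0[i] + t·p1[i].
  v1: (1-0.246)·(2.55,1.33) + 0.246·(-0.71,-0.93) = (1.7480,0.7740)
  v2: (1-0.246)·(1.99,3.7) + 0.246·(-0.83,-0.13) = (1.2963,2.7578)
  v3: (1-0.246)·(-2.03,4.11) + 0.246·(-1.86,-0.54) = (-1.9882,2.9661)
  v4: (1-0.246)·(-4.4,-1.24) + 0.246·(-2.6,-1.65) = (-3.9572,-1.3409)
  v5: (1-0.246)·(-3.78,-2.82) + 0.246·(-2.96,-2.44) = (-3.5783,-2.7265)
  v6: (1-0.246)·(-1.44,-3.35) + 0.246·(-2.02,-2.59) = (-1.5827,-3.1630)
  v7: (1-0.246)·(2,-1.15) + 0.246·(-0.77,-1.73) = (1.3186,-1.2927)
Shoelace sum Σ(x_i·y_{i+1} − x_{i+1}·y_i):
  i=1: 1.7480·2.7578 − 1.2963·0.7740 = +3.8174 (running +3.8174)
  i=2: 1.2963·2.9661 − -1.9882·2.7578 = +9.3279 (running +13.1453)
  i=3: -1.9882·-1.3409 − -3.9572·2.9661 = +14.4033 (running +27.5487)
  i=4: -3.9572·-2.7265 − -3.5783·-1.3409 = +5.9914 (running +33.5401)
  i=5: -3.5783·-3.1630 − -1.5827·-2.7265 = +7.0030 (running +40.5431)
  i=6: -1.5827·-1.2927 − 1.3186·-3.1630 = +6.2166 (running +46.7597)
  i=7: 1.3186·0.7740 − 1.7480·-1.2927 = +3.2803 (running +50.0400)
Area = |Σ|/2 = |50.0400|/2 = 25.0200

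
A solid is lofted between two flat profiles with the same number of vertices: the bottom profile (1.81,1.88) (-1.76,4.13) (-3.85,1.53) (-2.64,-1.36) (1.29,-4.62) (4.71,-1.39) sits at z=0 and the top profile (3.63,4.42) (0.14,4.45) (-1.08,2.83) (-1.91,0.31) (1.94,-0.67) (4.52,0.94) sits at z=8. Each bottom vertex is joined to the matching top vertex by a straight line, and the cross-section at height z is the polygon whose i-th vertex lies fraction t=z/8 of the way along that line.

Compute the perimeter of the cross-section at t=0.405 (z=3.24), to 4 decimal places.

Cross-section at t=0.405: each vertex is (1-t)·p0[i] + t·p1[i].
  v1: (1-0.405)·(1.81,1.88) + 0.405·(3.63,4.42) = (2.5471,2.9087)
  v2: (1-0.405)·(-1.76,4.13) + 0.405·(0.14,4.45) = (-0.9905,4.2596)
  v3: (1-0.405)·(-3.85,1.53) + 0.405·(-1.08,2.83) = (-2.7282,2.0565)
  v4: (1-0.405)·(-2.64,-1.36) + 0.405·(-1.91,0.31) = (-2.3443,-0.6837)
  v5: (1-0.405)·(1.29,-4.62) + 0.405·(1.94,-0.67) = (1.5533,-3.0202)
  v6: (1-0.405)·(4.71,-1.39) + 0.405·(4.52,0.94) = (4.6330,-0.4463)
Perimeter = Σ |v_{i+1} − v_i|:
  edge 1→2: √(-3.5376² + 1.3509²) = 3.7868 (running 3.7868)
  edge 2→3: √(-1.7377² + -2.2031²) = 2.8059 (running 6.5927)
  edge 3→4: √(0.3838² + -2.7401²) = 2.7669 (running 9.3596)
  edge 4→5: √(3.8976² + -2.3366²) = 4.5443 (running 13.9039)
  edge 5→6: √(3.0798² + 2.5739²) = 4.0137 (running 17.9176)
  edge 6→1: √(-2.0859² + 3.3550²) = 3.9506 (running 21.8683)
Perimeter = 21.8683

Perimeter at t=0.405: 21.8683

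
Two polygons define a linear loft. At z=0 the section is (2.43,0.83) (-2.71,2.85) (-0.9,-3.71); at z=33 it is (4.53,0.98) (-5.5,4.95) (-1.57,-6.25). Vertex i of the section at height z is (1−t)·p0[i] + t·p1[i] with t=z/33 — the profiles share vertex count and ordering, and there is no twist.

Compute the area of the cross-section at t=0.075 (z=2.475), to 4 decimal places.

Area at t=0.075: 16.8876

Cross-section at t=0.075: each vertex is (1-t)·p0[i] + t·p1[i].
  v1: (1-0.075)·(2.43,0.83) + 0.075·(4.53,0.98) = (2.5875,0.8413)
  v2: (1-0.075)·(-2.71,2.85) + 0.075·(-5.5,4.95) = (-2.9193,3.0075)
  v3: (1-0.075)·(-0.9,-3.71) + 0.075·(-1.57,-6.25) = (-0.9503,-3.9005)
Shoelace sum Σ(x_i·y_{i+1} − x_{i+1}·y_i):
  i=1: 2.5875·3.0075 − -2.9193·0.8413 = +10.2377 (running +10.2377)
  i=2: -2.9193·-3.9005 − -0.9503·3.0075 = +14.2444 (running +24.4821)
  i=3: -0.9503·0.8413 − 2.5875·-3.9005 = +9.2931 (running +33.7753)
Area = |Σ|/2 = |33.7753|/2 = 16.8876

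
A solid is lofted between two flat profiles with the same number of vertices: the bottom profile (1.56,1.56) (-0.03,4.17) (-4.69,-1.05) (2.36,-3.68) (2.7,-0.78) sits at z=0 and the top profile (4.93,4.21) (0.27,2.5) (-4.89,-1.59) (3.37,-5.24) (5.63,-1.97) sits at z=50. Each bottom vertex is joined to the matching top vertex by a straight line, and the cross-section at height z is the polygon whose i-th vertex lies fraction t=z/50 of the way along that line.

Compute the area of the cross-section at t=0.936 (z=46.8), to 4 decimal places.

Cross-section at t=0.936: each vertex is (1-t)·p0[i] + t·p1[i].
  v1: (1-0.936)·(1.56,1.56) + 0.936·(4.93,4.21) = (4.7143,4.0404)
  v2: (1-0.936)·(-0.03,4.17) + 0.936·(0.27,2.5) = (0.2508,2.6069)
  v3: (1-0.936)·(-4.69,-1.05) + 0.936·(-4.89,-1.59) = (-4.8772,-1.5554)
  v4: (1-0.936)·(2.36,-3.68) + 0.936·(3.37,-5.24) = (3.3054,-5.1402)
  v5: (1-0.936)·(2.7,-0.78) + 0.936·(5.63,-1.97) = (5.4425,-1.8938)
Shoelace sum Σ(x_i·y_{i+1} − x_{i+1}·y_i):
  i=1: 4.7143·2.6069 − 0.2508·4.0404 = +11.2763 (running +11.2763)
  i=2: 0.2508·-1.5554 − -4.8772·2.6069 = +12.3242 (running +23.6005)
  i=3: -4.8772·-5.1402 − 3.3054·-1.5554 = +30.2109 (running +53.8114)
  i=4: 3.3054·-1.8938 − 5.4425·-5.1402 = +21.7154 (running +75.5268)
  i=5: 5.4425·4.0404 − 4.7143·-1.8938 = +30.9180 (running +106.4447)
Area = |Σ|/2 = |106.4447|/2 = 53.2224

Area at t=0.936: 53.2224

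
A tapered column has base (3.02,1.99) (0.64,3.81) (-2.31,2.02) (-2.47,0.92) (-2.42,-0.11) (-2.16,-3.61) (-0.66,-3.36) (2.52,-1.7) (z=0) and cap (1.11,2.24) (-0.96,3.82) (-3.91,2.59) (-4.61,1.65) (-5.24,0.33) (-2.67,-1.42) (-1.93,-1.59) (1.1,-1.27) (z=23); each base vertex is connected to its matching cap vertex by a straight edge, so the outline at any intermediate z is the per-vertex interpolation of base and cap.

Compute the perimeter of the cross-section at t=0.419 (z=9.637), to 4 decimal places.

Perimeter at t=0.419: 19.5873

Cross-section at t=0.419: each vertex is (1-t)·p0[i] + t·p1[i].
  v1: (1-0.419)·(3.02,1.99) + 0.419·(1.11,2.24) = (2.2197,2.0947)
  v2: (1-0.419)·(0.64,3.81) + 0.419·(-0.96,3.82) = (-0.0304,3.8142)
  v3: (1-0.419)·(-2.31,2.02) + 0.419·(-3.91,2.59) = (-2.9804,2.2588)
  v4: (1-0.419)·(-2.47,0.92) + 0.419·(-4.61,1.65) = (-3.3667,1.2259)
  v5: (1-0.419)·(-2.42,-0.11) + 0.419·(-5.24,0.33) = (-3.6016,0.0744)
  v6: (1-0.419)·(-2.16,-3.61) + 0.419·(-2.67,-1.42) = (-2.3737,-2.6924)
  v7: (1-0.419)·(-0.66,-3.36) + 0.419·(-1.93,-1.59) = (-1.1921,-2.6184)
  v8: (1-0.419)·(2.52,-1.7) + 0.419·(1.1,-1.27) = (1.9250,-1.5198)
Perimeter = Σ |v_{i+1} − v_i|:
  edge 1→2: √(-2.2501² + 1.7194²) = 2.8319 (running 2.8319)
  edge 2→3: √(-2.9500² + -1.5554²) = 3.3349 (running 6.1668)
  edge 3→4: √(-0.3863² + -1.0330²) = 1.1028 (running 7.2696)
  edge 4→5: √(-0.2349² + -1.1515²) = 1.1752 (running 8.4448)
  edge 5→6: √(1.2279² + -2.7668²) = 3.0270 (running 11.4718)
  edge 6→7: √(1.1816² + 0.0740²) = 1.1839 (running 12.6557)
  edge 7→8: √(3.1171² + 1.0985²) = 3.3051 (running 15.9607)
  edge 8→1: √(0.2947² + 3.6146²) = 3.6266 (running 19.5873)
Perimeter = 19.5873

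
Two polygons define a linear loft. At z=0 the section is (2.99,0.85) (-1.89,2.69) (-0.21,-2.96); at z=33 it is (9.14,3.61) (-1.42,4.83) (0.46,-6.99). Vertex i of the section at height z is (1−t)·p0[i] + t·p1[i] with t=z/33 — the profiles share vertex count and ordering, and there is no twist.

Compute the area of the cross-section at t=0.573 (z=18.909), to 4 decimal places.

Area at t=0.573: 36.0277

Cross-section at t=0.573: each vertex is (1-t)·p0[i] + t·p1[i].
  v1: (1-0.573)·(2.99,0.85) + 0.573·(9.14,3.61) = (6.5139,2.4315)
  v2: (1-0.573)·(-1.89,2.69) + 0.573·(-1.42,4.83) = (-1.6207,3.9162)
  v3: (1-0.573)·(-0.21,-2.96) + 0.573·(0.46,-6.99) = (0.1739,-5.2692)
Shoelace sum Σ(x_i·y_{i+1} − x_{i+1}·y_i):
  i=1: 6.5139·3.9162 − -1.6207·2.4315 = +29.4507 (running +29.4507)
  i=2: -1.6207·-5.2692 − 0.1739·3.9162 = +7.8587 (running +37.3094)
  i=3: 0.1739·2.4315 − 6.5139·-5.2692 = +34.7461 (running +72.0555)
Area = |Σ|/2 = |72.0555|/2 = 36.0277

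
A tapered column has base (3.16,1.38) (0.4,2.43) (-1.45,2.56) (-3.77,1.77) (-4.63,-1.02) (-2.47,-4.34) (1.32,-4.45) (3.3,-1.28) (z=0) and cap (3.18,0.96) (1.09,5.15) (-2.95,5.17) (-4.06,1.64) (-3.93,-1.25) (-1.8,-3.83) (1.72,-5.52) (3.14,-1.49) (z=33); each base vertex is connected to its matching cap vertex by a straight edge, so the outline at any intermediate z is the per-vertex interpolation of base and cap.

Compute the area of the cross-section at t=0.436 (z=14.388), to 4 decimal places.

Area at t=0.436: 48.8354

Cross-section at t=0.436: each vertex is (1-t)·p0[i] + t·p1[i].
  v1: (1-0.436)·(3.16,1.38) + 0.436·(3.18,0.96) = (3.1687,1.1969)
  v2: (1-0.436)·(0.4,2.43) + 0.436·(1.09,5.15) = (0.7008,3.6159)
  v3: (1-0.436)·(-1.45,2.56) + 0.436·(-2.95,5.17) = (-2.1040,3.6980)
  v4: (1-0.436)·(-3.77,1.77) + 0.436·(-4.06,1.64) = (-3.8964,1.7133)
  v5: (1-0.436)·(-4.63,-1.02) + 0.436·(-3.93,-1.25) = (-4.3248,-1.1203)
  v6: (1-0.436)·(-2.47,-4.34) + 0.436·(-1.8,-3.83) = (-2.1779,-4.1176)
  v7: (1-0.436)·(1.32,-4.45) + 0.436·(1.72,-5.52) = (1.4944,-4.9165)
  v8: (1-0.436)·(3.3,-1.28) + 0.436·(3.14,-1.49) = (3.2302,-1.3716)
Shoelace sum Σ(x_i·y_{i+1} − x_{i+1}·y_i):
  i=1: 3.1687·3.6159 − 0.7008·1.1969 = +10.6190 (running +10.6190)
  i=2: 0.7008·3.6980 − -2.1040·3.6159 = +10.1996 (running +20.8186)
  i=3: -2.1040·1.7133 − -3.8964·3.6980 = +10.8041 (running +31.6226)
  i=4: -3.8964·-1.1203 − -4.3248·1.7133 = +11.7749 (running +43.3975)
  i=5: -4.3248·-4.1176 − -2.1779·-1.1203 = +15.3681 (running +58.7656)
  i=6: -2.1779·-4.9165 − 1.4944·-4.1176 = +16.8610 (running +75.6266)
  i=7: 1.4944·-1.3716 − 3.2302·-4.9165 = +13.8319 (running +89.4585)
  i=8: 3.2302·1.1969 − 3.1687·-1.3716 = +8.2123 (running +97.6708)
Area = |Σ|/2 = |97.6708|/2 = 48.8354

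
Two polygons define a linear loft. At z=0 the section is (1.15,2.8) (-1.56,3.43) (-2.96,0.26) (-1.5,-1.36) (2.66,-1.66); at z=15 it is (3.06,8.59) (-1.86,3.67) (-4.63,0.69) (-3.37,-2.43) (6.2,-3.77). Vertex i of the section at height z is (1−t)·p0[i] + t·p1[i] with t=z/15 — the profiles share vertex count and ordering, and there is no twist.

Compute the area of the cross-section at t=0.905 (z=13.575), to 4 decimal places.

Cross-section at t=0.905: each vertex is (1-t)·p0[i] + t·p1[i].
  v1: (1-0.905)·(1.15,2.8) + 0.905·(3.06,8.59) = (2.8786,8.0399)
  v2: (1-0.905)·(-1.56,3.43) + 0.905·(-1.86,3.67) = (-1.8315,3.6472)
  v3: (1-0.905)·(-2.96,0.26) + 0.905·(-4.63,0.69) = (-4.4714,0.6491)
  v4: (1-0.905)·(-1.5,-1.36) + 0.905·(-3.37,-2.43) = (-3.1924,-2.3284)
  v5: (1-0.905)·(2.66,-1.66) + 0.905·(6.2,-3.77) = (5.8637,-3.5696)
Shoelace sum Σ(x_i·y_{i+1} − x_{i+1}·y_i):
  i=1: 2.8786·3.6472 − -1.8315·8.0399 = +25.2238 (running +25.2238)
  i=2: -1.8315·0.6491 − -4.4714·3.6472 = +15.1190 (running +40.3428)
  i=3: -4.4714·-2.3284 − -3.1924·0.6491 = +12.4832 (running +52.8260)
  i=4: -3.1924·-3.5696 − 5.8637·-2.3284 = +25.0480 (running +77.8740)
  i=5: 5.8637·8.0399 − 2.8786·-3.5696 = +57.4190 (running +135.2930)
Area = |Σ|/2 = |135.2930|/2 = 67.6465

Area at t=0.905: 67.6465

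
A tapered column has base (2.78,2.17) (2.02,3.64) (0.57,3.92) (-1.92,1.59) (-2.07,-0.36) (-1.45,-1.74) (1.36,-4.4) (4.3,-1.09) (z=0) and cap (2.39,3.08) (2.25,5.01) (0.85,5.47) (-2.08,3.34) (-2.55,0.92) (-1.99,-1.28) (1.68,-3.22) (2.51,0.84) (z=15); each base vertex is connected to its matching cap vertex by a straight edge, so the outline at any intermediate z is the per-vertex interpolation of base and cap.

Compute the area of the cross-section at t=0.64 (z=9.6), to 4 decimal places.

Cross-section at t=0.64: each vertex is (1-t)·p0[i] + t·p1[i].
  v1: (1-0.64)·(2.78,2.17) + 0.64·(2.39,3.08) = (2.5304,2.7524)
  v2: (1-0.64)·(2.02,3.64) + 0.64·(2.25,5.01) = (2.1672,4.5168)
  v3: (1-0.64)·(0.57,3.92) + 0.64·(0.85,5.47) = (0.7492,4.9120)
  v4: (1-0.64)·(-1.92,1.59) + 0.64·(-2.08,3.34) = (-2.0224,2.7100)
  v5: (1-0.64)·(-2.07,-0.36) + 0.64·(-2.55,0.92) = (-2.3772,0.4592)
  v6: (1-0.64)·(-1.45,-1.74) + 0.64·(-1.99,-1.28) = (-1.7956,-1.4456)
  v7: (1-0.64)·(1.36,-4.4) + 0.64·(1.68,-3.22) = (1.5648,-3.6448)
  v8: (1-0.64)·(4.3,-1.09) + 0.64·(2.51,0.84) = (3.1544,0.1452)
Shoelace sum Σ(x_i·y_{i+1} − x_{i+1}·y_i):
  i=1: 2.5304·4.5168 − 2.1672·2.7524 = +5.4643 (running +5.4643)
  i=2: 2.1672·4.9120 − 0.7492·4.5168 = +7.2613 (running +12.7256)
  i=3: 0.7492·2.7100 − -2.0224·4.9120 = +11.9644 (running +24.6900)
  i=4: -2.0224·0.4592 − -2.3772·2.7100 = +5.5135 (running +30.2035)
  i=5: -2.3772·-1.4456 − -1.7956·0.4592 = +4.2610 (running +34.4645)
  i=6: -1.7956·-3.6448 − 1.5648·-1.4456 = +8.8067 (running +43.2712)
  i=7: 1.5648·0.1452 − 3.1544·-3.6448 = +11.7244 (running +54.9956)
  i=8: 3.1544·2.7524 − 2.5304·0.1452 = +8.3148 (running +63.3103)
Area = |Σ|/2 = |63.3103|/2 = 31.6552

Area at t=0.64: 31.6552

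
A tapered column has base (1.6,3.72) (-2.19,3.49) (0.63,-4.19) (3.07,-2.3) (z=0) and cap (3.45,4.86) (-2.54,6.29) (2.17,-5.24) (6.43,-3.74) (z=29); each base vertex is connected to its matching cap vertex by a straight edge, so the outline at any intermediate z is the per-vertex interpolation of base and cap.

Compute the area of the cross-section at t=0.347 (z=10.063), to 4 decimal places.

Area at t=0.347: 32.2949

Cross-section at t=0.347: each vertex is (1-t)·p0[i] + t·p1[i].
  v1: (1-0.347)·(1.6,3.72) + 0.347·(3.45,4.86) = (2.2420,4.1156)
  v2: (1-0.347)·(-2.19,3.49) + 0.347·(-2.54,6.29) = (-2.3114,4.4616)
  v3: (1-0.347)·(0.63,-4.19) + 0.347·(2.17,-5.24) = (1.1644,-4.5544)
  v4: (1-0.347)·(3.07,-2.3) + 0.347·(6.43,-3.74) = (4.2359,-2.7997)
Shoelace sum Σ(x_i·y_{i+1} − x_{i+1}·y_i):
  i=1: 2.2420·4.4616 − -2.3114·4.1156 = +19.5156 (running +19.5156)
  i=2: -2.3114·-4.5544 − 1.1644·4.4616 = +5.3322 (running +24.8478)
  i=3: 1.1644·-2.7997 − 4.2359·-4.5544 = +16.0320 (running +40.8798)
  i=4: 4.2359·4.1156 − 2.2420·-2.7997 = +23.7100 (running +64.5898)
Area = |Σ|/2 = |64.5898|/2 = 32.2949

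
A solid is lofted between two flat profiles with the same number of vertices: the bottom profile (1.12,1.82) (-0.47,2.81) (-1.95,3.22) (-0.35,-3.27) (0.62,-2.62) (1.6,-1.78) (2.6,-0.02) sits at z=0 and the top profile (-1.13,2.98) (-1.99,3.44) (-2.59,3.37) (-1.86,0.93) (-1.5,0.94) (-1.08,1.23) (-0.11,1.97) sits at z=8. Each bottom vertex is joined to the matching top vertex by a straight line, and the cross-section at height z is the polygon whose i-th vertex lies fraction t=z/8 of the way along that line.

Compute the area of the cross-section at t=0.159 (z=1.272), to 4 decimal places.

Cross-section at t=0.159: each vertex is (1-t)·p0[i] + t·p1[i].
  v1: (1-0.159)·(1.12,1.82) + 0.159·(-1.13,2.98) = (0.7623,2.0044)
  v2: (1-0.159)·(-0.47,2.81) + 0.159·(-1.99,3.44) = (-0.7117,2.9102)
  v3: (1-0.159)·(-1.95,3.22) + 0.159·(-2.59,3.37) = (-2.0518,3.2439)
  v4: (1-0.159)·(-0.35,-3.27) + 0.159·(-1.86,0.93) = (-0.5901,-2.6022)
  v5: (1-0.159)·(0.62,-2.62) + 0.159·(-1.5,0.94) = (0.2829,-2.0540)
  v6: (1-0.159)·(1.6,-1.78) + 0.159·(-1.08,1.23) = (1.1739,-1.3014)
  v7: (1-0.159)·(2.6,-0.02) + 0.159·(-0.11,1.97) = (2.1691,0.2964)
Shoelace sum Σ(x_i·y_{i+1} − x_{i+1}·y_i):
  i=1: 0.7623·2.9102 − -0.7117·2.0044 = +3.6448 (running +3.6448)
  i=2: -0.7117·3.2439 − -2.0518·2.9102 = +3.6624 (running +7.3072)
  i=3: -2.0518·-2.6022 − -0.5901·3.2439 = +7.2533 (running +14.5604)
  i=4: -0.5901·-2.0540 − 0.2829·-2.6022 = +1.9482 (running +16.5087)
  i=5: 0.2829·-1.3014 − 1.1739·-2.0540 = +2.0429 (running +18.5516)
  i=6: 1.1739·0.2964 − 2.1691·-1.3014 = +3.1709 (running +21.7224)
  i=7: 2.1691·2.0044 − 0.7623·0.2964 = +4.1219 (running +25.8443)
Area = |Σ|/2 = |25.8443|/2 = 12.9222

Area at t=0.159: 12.9222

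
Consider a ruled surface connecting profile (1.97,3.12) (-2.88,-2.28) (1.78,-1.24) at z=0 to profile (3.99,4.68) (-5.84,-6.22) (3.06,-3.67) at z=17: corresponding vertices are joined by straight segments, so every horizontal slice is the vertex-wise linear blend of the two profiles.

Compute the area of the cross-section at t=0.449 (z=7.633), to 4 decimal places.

Cross-section at t=0.449: each vertex is (1-t)·p0[i] + t·p1[i].
  v1: (1-0.449)·(1.97,3.12) + 0.449·(3.99,4.68) = (2.8770,3.8204)
  v2: (1-0.449)·(-2.88,-2.28) + 0.449·(-5.84,-6.22) = (-4.2090,-4.0491)
  v3: (1-0.449)·(1.78,-1.24) + 0.449·(3.06,-3.67) = (2.3547,-2.3311)
Shoelace sum Σ(x_i·y_{i+1} − x_{i+1}·y_i):
  i=1: 2.8770·-4.0491 − -4.2090·3.8204 = +4.4313 (running +4.4313)
  i=2: -4.2090·-2.3311 − 2.3547·-4.0491 = +19.3460 (running +23.7773)
  i=3: 2.3547·3.8204 − 2.8770·-2.3311 = +15.7025 (running +39.4798)
Area = |Σ|/2 = |39.4798|/2 = 19.7399

Area at t=0.449: 19.7399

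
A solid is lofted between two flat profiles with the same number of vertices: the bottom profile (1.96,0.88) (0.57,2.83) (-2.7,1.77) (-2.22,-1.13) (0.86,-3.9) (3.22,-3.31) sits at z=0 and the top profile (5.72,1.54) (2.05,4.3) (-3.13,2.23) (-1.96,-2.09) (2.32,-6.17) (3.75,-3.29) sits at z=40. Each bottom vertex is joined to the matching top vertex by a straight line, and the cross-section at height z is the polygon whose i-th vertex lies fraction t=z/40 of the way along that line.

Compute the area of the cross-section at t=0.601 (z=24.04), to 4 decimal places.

Area at t=0.601: 41.1072

Cross-section at t=0.601: each vertex is (1-t)·p0[i] + t·p1[i].
  v1: (1-0.601)·(1.96,0.88) + 0.601·(5.72,1.54) = (4.2198,1.2767)
  v2: (1-0.601)·(0.57,2.83) + 0.601·(2.05,4.3) = (1.4595,3.7135)
  v3: (1-0.601)·(-2.7,1.77) + 0.601·(-3.13,2.23) = (-2.9584,2.0465)
  v4: (1-0.601)·(-2.22,-1.13) + 0.601·(-1.96,-2.09) = (-2.0637,-1.7070)
  v5: (1-0.601)·(0.86,-3.9) + 0.601·(2.32,-6.17) = (1.7375,-5.2643)
  v6: (1-0.601)·(3.22,-3.31) + 0.601·(3.75,-3.29) = (3.5385,-3.2980)
Shoelace sum Σ(x_i·y_{i+1} − x_{i+1}·y_i):
  i=1: 4.2198·3.7135 − 1.4595·1.2767 = +13.8067 (running +13.8067)
  i=2: 1.4595·2.0465 − -2.9584·3.7135 = +13.9728 (running +27.7795)
  i=3: -2.9584·-1.7070 − -2.0637·2.0465 = +9.2733 (running +37.0528)
  i=4: -2.0637·-5.2643 − 1.7375·-1.7070 = +13.8299 (running +50.8826)
  i=5: 1.7375·-3.2980 − 3.5385·-5.2643 = +12.8977 (running +63.7803)
  i=6: 3.5385·1.2767 − 4.2198·-3.2980 = +18.4342 (running +82.2145)
Area = |Σ|/2 = |82.2145|/2 = 41.1072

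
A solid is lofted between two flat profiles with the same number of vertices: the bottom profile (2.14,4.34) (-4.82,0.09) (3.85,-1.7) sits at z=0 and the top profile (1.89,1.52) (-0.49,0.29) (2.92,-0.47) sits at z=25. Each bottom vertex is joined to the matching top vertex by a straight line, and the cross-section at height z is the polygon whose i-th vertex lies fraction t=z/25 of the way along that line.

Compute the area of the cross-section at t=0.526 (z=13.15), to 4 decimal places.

Area at t=0.526: 10.6960

Cross-section at t=0.526: each vertex is (1-t)·p0[i] + t·p1[i].
  v1: (1-0.526)·(2.14,4.34) + 0.526·(1.89,1.52) = (2.0085,2.8567)
  v2: (1-0.526)·(-4.82,0.09) + 0.526·(-0.49,0.29) = (-2.5424,0.1952)
  v3: (1-0.526)·(3.85,-1.7) + 0.526·(2.92,-0.47) = (3.3608,-1.0530)
Shoelace sum Σ(x_i·y_{i+1} − x_{i+1}·y_i):
  i=1: 2.0085·0.1952 − -2.5424·2.8567 = +7.6549 (running +7.6549)
  i=2: -2.5424·-1.0530 − 3.3608·0.1952 = +2.0212 (running +9.6761)
  i=3: 3.3608·2.8567 − 2.0085·-1.0530 = +11.7158 (running +21.3919)
Area = |Σ|/2 = |21.3919|/2 = 10.6960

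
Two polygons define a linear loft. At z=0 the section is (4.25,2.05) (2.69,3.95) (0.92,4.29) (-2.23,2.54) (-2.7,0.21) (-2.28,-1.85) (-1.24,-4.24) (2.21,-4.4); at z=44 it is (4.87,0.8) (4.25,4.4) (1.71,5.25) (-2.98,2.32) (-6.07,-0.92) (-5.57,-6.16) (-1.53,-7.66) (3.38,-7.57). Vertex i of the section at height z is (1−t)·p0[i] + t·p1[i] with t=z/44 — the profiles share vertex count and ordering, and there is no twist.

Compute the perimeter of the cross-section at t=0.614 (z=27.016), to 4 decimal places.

Cross-section at t=0.614: each vertex is (1-t)·p0[i] + t·p1[i].
  v1: (1-0.614)·(4.25,2.05) + 0.614·(4.87,0.8) = (4.6307,1.2825)
  v2: (1-0.614)·(2.69,3.95) + 0.614·(4.25,4.4) = (3.6478,4.2263)
  v3: (1-0.614)·(0.92,4.29) + 0.614·(1.71,5.25) = (1.4051,4.8794)
  v4: (1-0.614)·(-2.23,2.54) + 0.614·(-2.98,2.32) = (-2.6905,2.4049)
  v5: (1-0.614)·(-2.7,0.21) + 0.614·(-6.07,-0.92) = (-4.7692,-0.4838)
  v6: (1-0.614)·(-2.28,-1.85) + 0.614·(-5.57,-6.16) = (-4.3001,-4.4963)
  v7: (1-0.614)·(-1.24,-4.24) + 0.614·(-1.53,-7.66) = (-1.4181,-6.3399)
  v8: (1-0.614)·(2.21,-4.4) + 0.614·(3.38,-7.57) = (2.9284,-6.3464)
Perimeter = Σ |v_{i+1} − v_i|:
  edge 1→2: √(-0.9828² + 2.9438²) = 3.1035 (running 3.1035)
  edge 2→3: √(-2.2428² + 0.6531²) = 2.3359 (running 5.4395)
  edge 3→4: √(-4.0956² + -2.4745²) = 4.7851 (running 10.2246)
  edge 4→5: √(-2.0787² + -2.8887²) = 3.5589 (running 13.7834)
  edge 5→6: √(0.4691² + -4.0125²) = 4.0399 (running 17.8233)
  edge 6→7: √(2.8820² + -1.8435²) = 3.4212 (running 21.2445)
  edge 7→8: √(4.3464² + -0.0065²) = 4.3464 (running 25.5909)
  edge 8→1: √(1.7023² + 7.6289²) = 7.8165 (running 33.4074)
Perimeter = 33.4074

Perimeter at t=0.614: 33.4074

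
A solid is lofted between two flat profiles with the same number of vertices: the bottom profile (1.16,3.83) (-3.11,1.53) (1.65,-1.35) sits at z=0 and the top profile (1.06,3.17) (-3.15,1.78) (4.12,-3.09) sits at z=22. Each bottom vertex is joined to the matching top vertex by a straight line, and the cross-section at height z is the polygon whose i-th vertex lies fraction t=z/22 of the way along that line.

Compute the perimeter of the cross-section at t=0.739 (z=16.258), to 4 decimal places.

Perimeter at t=0.739: 18.8835

Cross-section at t=0.739: each vertex is (1-t)·p0[i] + t·p1[i].
  v1: (1-0.739)·(1.16,3.83) + 0.739·(1.06,3.17) = (1.0861,3.3423)
  v2: (1-0.739)·(-3.11,1.53) + 0.739·(-3.15,1.78) = (-3.1396,1.7147)
  v3: (1-0.739)·(1.65,-1.35) + 0.739·(4.12,-3.09) = (3.4753,-2.6359)
Perimeter = Σ |v_{i+1} − v_i|:
  edge 1→2: √(-4.2257² + -1.6275²) = 4.5282 (running 4.5282)
  edge 2→3: √(6.6149² + -4.3506²) = 7.9174 (running 12.4456)
  edge 3→1: √(-2.3892² + 5.9781²) = 6.4379 (running 18.8835)
Perimeter = 18.8835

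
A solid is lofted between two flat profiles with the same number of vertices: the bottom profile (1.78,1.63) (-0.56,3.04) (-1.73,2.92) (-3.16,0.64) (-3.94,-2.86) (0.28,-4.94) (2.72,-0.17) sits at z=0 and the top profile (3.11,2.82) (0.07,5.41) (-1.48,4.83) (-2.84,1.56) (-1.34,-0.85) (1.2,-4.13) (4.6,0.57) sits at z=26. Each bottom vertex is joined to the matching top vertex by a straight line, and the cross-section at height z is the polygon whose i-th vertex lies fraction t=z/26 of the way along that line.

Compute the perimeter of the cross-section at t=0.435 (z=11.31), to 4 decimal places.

Cross-section at t=0.435: each vertex is (1-t)·p0[i] + t·p1[i].
  v1: (1-0.435)·(1.78,1.63) + 0.435·(3.11,2.82) = (2.3585,2.1476)
  v2: (1-0.435)·(-0.56,3.04) + 0.435·(0.07,5.41) = (-0.2860,4.0709)
  v3: (1-0.435)·(-1.73,2.92) + 0.435·(-1.48,4.83) = (-1.6212,3.7508)
  v4: (1-0.435)·(-3.16,0.64) + 0.435·(-2.84,1.56) = (-3.0208,1.0402)
  v5: (1-0.435)·(-3.94,-2.86) + 0.435·(-1.34,-0.85) = (-2.8090,-1.9856)
  v6: (1-0.435)·(0.28,-4.94) + 0.435·(1.2,-4.13) = (0.6802,-4.5877)
  v7: (1-0.435)·(2.72,-0.17) + 0.435·(4.6,0.57) = (3.5378,0.1519)
Perimeter = Σ |v_{i+1} − v_i|:
  edge 1→2: √(-2.6445² + 1.9233²) = 3.2699 (running 3.2699)
  edge 2→3: √(-1.3353² + -0.3201²) = 1.3731 (running 4.6431)
  edge 3→4: √(-1.3995² + -2.7106²) = 3.0506 (running 7.6937)
  edge 4→5: √(0.2118² + -3.0258²) = 3.0333 (running 10.7270)
  edge 5→6: √(3.4892² + -2.6020²) = 4.3526 (running 15.0795)
  edge 6→7: √(2.8576² + 4.7396²) = 5.5344 (running 20.6139)
  edge 7→1: √(-1.1793² + 1.9957²) = 2.3181 (running 22.9320)
Perimeter = 22.9320

Perimeter at t=0.435: 22.9320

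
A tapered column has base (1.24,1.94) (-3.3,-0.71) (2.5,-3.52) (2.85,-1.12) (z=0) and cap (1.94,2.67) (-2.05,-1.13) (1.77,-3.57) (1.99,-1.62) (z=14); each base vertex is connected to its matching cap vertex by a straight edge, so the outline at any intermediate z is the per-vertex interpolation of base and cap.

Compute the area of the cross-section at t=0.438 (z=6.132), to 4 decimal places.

Area at t=0.438: 15.0182

Cross-section at t=0.438: each vertex is (1-t)·p0[i] + t·p1[i].
  v1: (1-0.438)·(1.24,1.94) + 0.438·(1.94,2.67) = (1.5466,2.2597)
  v2: (1-0.438)·(-3.3,-0.71) + 0.438·(-2.05,-1.13) = (-2.7525,-0.8940)
  v3: (1-0.438)·(2.5,-3.52) + 0.438·(1.77,-3.57) = (2.1803,-3.5419)
  v4: (1-0.438)·(2.85,-1.12) + 0.438·(1.99,-1.62) = (2.4733,-1.3390)
Shoelace sum Σ(x_i·y_{i+1} − x_{i+1}·y_i):
  i=1: 1.5466·-0.8940 − -2.7525·2.2597 = +4.8373 (running +4.8373)
  i=2: -2.7525·-3.5419 − 2.1803·-0.8940 = +11.6981 (running +16.5355)
  i=3: 2.1803·-1.3390 − 2.4733·-3.5419 = +5.8409 (running +22.3764)
  i=4: 2.4733·2.2597 − 1.5466·-1.3390 = +7.6600 (running +30.0363)
Area = |Σ|/2 = |30.0363|/2 = 15.0182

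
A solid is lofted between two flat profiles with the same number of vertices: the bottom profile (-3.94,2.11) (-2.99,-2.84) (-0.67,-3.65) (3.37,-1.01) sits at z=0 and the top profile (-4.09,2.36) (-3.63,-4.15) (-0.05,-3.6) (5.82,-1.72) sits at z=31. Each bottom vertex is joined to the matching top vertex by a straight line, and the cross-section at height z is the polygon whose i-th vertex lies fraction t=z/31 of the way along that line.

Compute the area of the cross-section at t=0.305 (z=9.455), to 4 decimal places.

Cross-section at t=0.305: each vertex is (1-t)·p0[i] + t·p1[i].
  v1: (1-0.305)·(-3.94,2.11) + 0.305·(-4.09,2.36) = (-3.9858,2.1863)
  v2: (1-0.305)·(-2.99,-2.84) + 0.305·(-3.63,-4.15) = (-3.1852,-3.2396)
  v3: (1-0.305)·(-0.67,-3.65) + 0.305·(-0.05,-3.6) = (-0.4809,-3.6348)
  v4: (1-0.305)·(3.37,-1.01) + 0.305·(5.82,-1.72) = (4.1173,-1.2266)
Shoelace sum Σ(x_i·y_{i+1} − x_{i+1}·y_i):
  i=1: -3.9858·-3.2396 − -3.1852·2.1863 = +19.8757 (running +19.8757)
  i=2: -3.1852·-3.6348 − -0.4809·-3.2396 = +10.0195 (running +29.8952)
  i=3: -0.4809·-1.2266 − 4.1173·-3.6348 = +15.5550 (running +45.4502)
  i=4: 4.1173·2.1863 − -3.9858·-1.2266 = +4.1126 (running +49.5628)
Area = |Σ|/2 = |49.5628|/2 = 24.7814

Area at t=0.305: 24.7814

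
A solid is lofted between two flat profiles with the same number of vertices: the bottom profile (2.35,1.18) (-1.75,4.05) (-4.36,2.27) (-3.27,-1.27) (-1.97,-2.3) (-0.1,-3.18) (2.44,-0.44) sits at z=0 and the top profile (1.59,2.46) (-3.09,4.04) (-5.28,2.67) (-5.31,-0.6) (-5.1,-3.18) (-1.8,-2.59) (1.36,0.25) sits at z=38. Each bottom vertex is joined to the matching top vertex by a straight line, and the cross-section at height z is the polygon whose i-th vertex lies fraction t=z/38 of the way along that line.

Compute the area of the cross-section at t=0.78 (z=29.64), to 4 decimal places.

Cross-section at t=0.78: each vertex is (1-t)·p0[i] + t·p1[i].
  v1: (1-0.78)·(2.35,1.18) + 0.78·(1.59,2.46) = (1.7572,2.1784)
  v2: (1-0.78)·(-1.75,4.05) + 0.78·(-3.09,4.04) = (-2.7952,4.0422)
  v3: (1-0.78)·(-4.36,2.27) + 0.78·(-5.28,2.67) = (-5.0776,2.5820)
  v4: (1-0.78)·(-3.27,-1.27) + 0.78·(-5.31,-0.6) = (-4.8612,-0.7474)
  v5: (1-0.78)·(-1.97,-2.3) + 0.78·(-5.1,-3.18) = (-4.4114,-2.9864)
  v6: (1-0.78)·(-0.1,-3.18) + 0.78·(-1.8,-2.59) = (-1.4260,-2.7198)
  v7: (1-0.78)·(2.44,-0.44) + 0.78·(1.36,0.25) = (1.5976,0.0982)
Shoelace sum Σ(x_i·y_{i+1} − x_{i+1}·y_i):
  i=1: 1.7572·4.0422 − -2.7952·2.1784 = +13.1920 (running +13.1920)
  i=2: -2.7952·2.5820 − -5.0776·4.0422 = +13.3075 (running +26.4995)
  i=3: -5.0776·-0.7474 − -4.8612·2.5820 = +16.3466 (running +42.8461)
  i=4: -4.8612·-2.9864 − -4.4114·-0.7474 = +11.2204 (running +54.0665)
  i=5: -4.4114·-2.7198 − -1.4260·-2.9864 = +7.7395 (running +61.8060)
  i=6: -1.4260·0.0982 − 1.5976·-2.7198 = +4.2051 (running +66.0111)
  i=7: 1.5976·2.1784 − 1.7572·0.0982 = +3.3077 (running +69.3188)
Area = |Σ|/2 = |69.3188|/2 = 34.6594

Area at t=0.78: 34.6594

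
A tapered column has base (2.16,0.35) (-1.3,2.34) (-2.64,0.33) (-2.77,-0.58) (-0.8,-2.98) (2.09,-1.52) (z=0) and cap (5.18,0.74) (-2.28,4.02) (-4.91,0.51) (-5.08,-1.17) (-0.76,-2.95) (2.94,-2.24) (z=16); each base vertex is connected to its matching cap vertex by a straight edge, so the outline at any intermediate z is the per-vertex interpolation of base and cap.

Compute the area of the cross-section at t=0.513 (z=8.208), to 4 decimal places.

Area at t=0.513: 28.8564

Cross-section at t=0.513: each vertex is (1-t)·p0[i] + t·p1[i].
  v1: (1-0.513)·(2.16,0.35) + 0.513·(5.18,0.74) = (3.7093,0.5501)
  v2: (1-0.513)·(-1.3,2.34) + 0.513·(-2.28,4.02) = (-1.8027,3.2018)
  v3: (1-0.513)·(-2.64,0.33) + 0.513·(-4.91,0.51) = (-3.8045,0.4223)
  v4: (1-0.513)·(-2.77,-0.58) + 0.513·(-5.08,-1.17) = (-3.9550,-0.8827)
  v5: (1-0.513)·(-0.8,-2.98) + 0.513·(-0.76,-2.95) = (-0.7795,-2.9646)
  v6: (1-0.513)·(2.09,-1.52) + 0.513·(2.94,-2.24) = (2.5261,-1.8894)
Shoelace sum Σ(x_i·y_{i+1} − x_{i+1}·y_i):
  i=1: 3.7093·3.2018 − -1.8027·0.5501 = +12.8681 (running +12.8681)
  i=2: -1.8027·0.4223 − -3.8045·3.2018 = +11.4201 (running +24.2882)
  i=3: -3.8045·-0.8827 − -3.9550·0.4223 = +5.0285 (running +29.3166)
  i=4: -3.9550·-2.9646 − -0.7795·-0.8827 = +11.0371 (running +40.3537)
  i=5: -0.7795·-1.8894 − 2.5261·-2.9646 = +8.9615 (running +49.3152)
  i=6: 2.5261·0.5501 − 3.7093·-1.8894 = +8.3976 (running +57.7128)
Area = |Σ|/2 = |57.7128|/2 = 28.8564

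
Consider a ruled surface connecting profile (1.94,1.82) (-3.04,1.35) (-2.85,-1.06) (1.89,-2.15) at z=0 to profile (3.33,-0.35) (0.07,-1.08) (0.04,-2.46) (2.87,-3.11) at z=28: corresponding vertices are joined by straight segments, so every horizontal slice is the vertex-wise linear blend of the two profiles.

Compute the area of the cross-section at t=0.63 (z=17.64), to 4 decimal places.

Cross-section at t=0.63: each vertex is (1-t)·p0[i] + t·p1[i].
  v1: (1-0.63)·(1.94,1.82) + 0.63·(3.33,-0.35) = (2.8157,0.4529)
  v2: (1-0.63)·(-3.04,1.35) + 0.63·(0.07,-1.08) = (-1.0807,-0.1809)
  v3: (1-0.63)·(-2.85,-1.06) + 0.63·(0.04,-2.46) = (-1.0293,-1.9420)
  v4: (1-0.63)·(1.89,-2.15) + 0.63·(2.87,-3.11) = (2.5074,-2.7548)
Shoelace sum Σ(x_i·y_{i+1} − x_{i+1}·y_i):
  i=1: 2.8157·-0.1809 − -1.0807·0.4529 = -0.0199 (running -0.0199)
  i=2: -1.0807·-1.9420 − -1.0293·-0.1809 = +1.9125 (running +1.8926)
  i=3: -1.0293·-2.7548 − 2.5074·-1.9420 = +7.7049 (running +9.5975)
  i=4: 2.5074·0.4529 − 2.8157·-2.7548 = +8.8923 (running +18.4898)
Area = |Σ|/2 = |18.4898|/2 = 9.2449

Area at t=0.63: 9.2449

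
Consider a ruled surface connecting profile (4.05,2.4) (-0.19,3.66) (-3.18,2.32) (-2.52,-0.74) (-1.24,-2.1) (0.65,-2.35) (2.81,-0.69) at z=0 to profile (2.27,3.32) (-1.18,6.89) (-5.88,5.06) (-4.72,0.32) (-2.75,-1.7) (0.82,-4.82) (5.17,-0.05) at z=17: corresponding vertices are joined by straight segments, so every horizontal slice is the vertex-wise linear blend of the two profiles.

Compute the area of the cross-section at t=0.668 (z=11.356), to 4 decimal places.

Area at t=0.668: 55.1706

Cross-section at t=0.668: each vertex is (1-t)·p0[i] + t·p1[i].
  v1: (1-0.668)·(4.05,2.4) + 0.668·(2.27,3.32) = (2.8610,3.0146)
  v2: (1-0.668)·(-0.19,3.66) + 0.668·(-1.18,6.89) = (-0.8513,5.8176)
  v3: (1-0.668)·(-3.18,2.32) + 0.668·(-5.88,5.06) = (-4.9836,4.1503)
  v4: (1-0.668)·(-2.52,-0.74) + 0.668·(-4.72,0.32) = (-3.9896,-0.0319)
  v5: (1-0.668)·(-1.24,-2.1) + 0.668·(-2.75,-1.7) = (-2.2487,-1.8328)
  v6: (1-0.668)·(0.65,-2.35) + 0.668·(0.82,-4.82) = (0.7636,-4.0000)
  v7: (1-0.668)·(2.81,-0.69) + 0.668·(5.17,-0.05) = (4.3865,-0.2625)
Shoelace sum Σ(x_i·y_{i+1} − x_{i+1}·y_i):
  i=1: 2.8610·5.8176 − -0.8513·3.0146 = +19.2104 (running +19.2104)
  i=2: -0.8513·4.1503 − -4.9836·5.8176 = +25.4595 (running +44.6699)
  i=3: -4.9836·-0.0319 − -3.9896·4.1503 = +16.7172 (running +61.3871)
  i=4: -3.9896·-1.8328 − -2.2487·-0.0319 = +7.2404 (running +68.6275)
  i=5: -2.2487·-4.0000 − 0.7636·-1.8328 = +10.3941 (running +79.0216)
  i=6: 0.7636·-0.2625 − 4.3865·-4.0000 = +17.3453 (running +96.3669)
  i=7: 4.3865·3.0146 − 2.8610·-0.2625 = +13.9743 (running +110.3411)
Area = |Σ|/2 = |110.3411|/2 = 55.1706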